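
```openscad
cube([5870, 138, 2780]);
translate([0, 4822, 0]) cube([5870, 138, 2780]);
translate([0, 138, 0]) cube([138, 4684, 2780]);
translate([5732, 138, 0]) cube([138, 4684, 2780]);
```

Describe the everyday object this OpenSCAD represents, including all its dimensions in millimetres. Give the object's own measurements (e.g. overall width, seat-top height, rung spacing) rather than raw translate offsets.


The wall frame of a small rectangular building: four walls, each 2780 mm tall and 138 mm thick, enclosing a footprint 5870 mm (x) by 4960 mm (y) outside-to-outside, with no floor or roof. The front and back walls (the −y and +y sides) span the full width; the two side walls fit between them.


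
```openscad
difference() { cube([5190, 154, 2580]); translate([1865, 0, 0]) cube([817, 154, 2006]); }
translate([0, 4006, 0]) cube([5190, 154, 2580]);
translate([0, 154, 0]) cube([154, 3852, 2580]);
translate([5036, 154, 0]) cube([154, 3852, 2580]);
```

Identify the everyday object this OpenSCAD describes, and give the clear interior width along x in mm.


A single room. The interior width is 4882 mm.

Four walls enclosing a rectangle with a door in the front wall — a room. Outside width 5190 minus two 154 mm walls gives 4882 mm.


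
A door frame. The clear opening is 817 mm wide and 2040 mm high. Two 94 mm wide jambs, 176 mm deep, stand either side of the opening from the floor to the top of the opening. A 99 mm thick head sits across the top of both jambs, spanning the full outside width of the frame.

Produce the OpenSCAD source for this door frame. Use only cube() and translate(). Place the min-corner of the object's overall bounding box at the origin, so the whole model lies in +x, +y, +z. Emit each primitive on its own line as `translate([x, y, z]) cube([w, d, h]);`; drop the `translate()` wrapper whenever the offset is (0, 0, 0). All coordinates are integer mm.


cube([94, 176, 2040]);
translate([911, 0, 0]) cube([94, 176, 2040]);
translate([0, 0, 2040]) cube([1005, 176, 99]);


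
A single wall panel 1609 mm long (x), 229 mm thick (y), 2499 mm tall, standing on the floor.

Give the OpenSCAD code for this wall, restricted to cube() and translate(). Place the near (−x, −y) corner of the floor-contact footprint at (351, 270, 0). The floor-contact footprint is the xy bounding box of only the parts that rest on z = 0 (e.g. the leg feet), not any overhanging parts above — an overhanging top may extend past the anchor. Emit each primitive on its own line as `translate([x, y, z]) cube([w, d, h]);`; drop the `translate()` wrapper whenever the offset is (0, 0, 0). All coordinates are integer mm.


translate([351, 270, 0]) cube([1609, 229, 2499]);


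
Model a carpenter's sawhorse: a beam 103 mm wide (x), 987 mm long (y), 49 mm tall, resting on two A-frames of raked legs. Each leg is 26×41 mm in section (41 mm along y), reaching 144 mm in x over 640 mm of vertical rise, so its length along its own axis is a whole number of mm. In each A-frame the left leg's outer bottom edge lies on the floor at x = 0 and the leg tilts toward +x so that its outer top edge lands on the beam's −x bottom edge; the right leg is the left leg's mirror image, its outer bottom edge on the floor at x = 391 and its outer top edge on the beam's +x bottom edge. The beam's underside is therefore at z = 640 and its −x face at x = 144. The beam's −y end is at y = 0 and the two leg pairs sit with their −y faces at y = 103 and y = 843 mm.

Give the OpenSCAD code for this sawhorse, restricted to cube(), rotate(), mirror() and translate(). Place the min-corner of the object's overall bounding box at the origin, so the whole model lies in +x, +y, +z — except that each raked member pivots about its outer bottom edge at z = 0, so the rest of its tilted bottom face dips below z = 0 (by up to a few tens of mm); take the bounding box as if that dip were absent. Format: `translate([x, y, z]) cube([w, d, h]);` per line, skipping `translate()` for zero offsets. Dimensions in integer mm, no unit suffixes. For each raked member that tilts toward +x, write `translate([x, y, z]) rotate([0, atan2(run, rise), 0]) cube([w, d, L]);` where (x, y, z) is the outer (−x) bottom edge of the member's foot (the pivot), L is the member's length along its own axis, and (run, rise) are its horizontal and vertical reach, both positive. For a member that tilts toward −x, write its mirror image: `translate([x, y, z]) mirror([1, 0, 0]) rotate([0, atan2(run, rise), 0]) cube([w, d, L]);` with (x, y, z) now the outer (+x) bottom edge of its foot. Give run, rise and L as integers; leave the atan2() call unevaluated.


translate([144, 0, 640]) cube([103, 987, 49]);
translate([0, 103, 0]) rotate([0, atan2(144, 640), 0]) cube([26, 41, 656]);
translate([391, 103, 0]) mirror([1, 0, 0]) rotate([0, atan2(144, 640), 0]) cube([26, 41, 656]);
translate([0, 843, 0]) rotate([0, atan2(144, 640), 0]) cube([26, 41, 656]);
translate([391, 843, 0]) mirror([1, 0, 0]) rotate([0, atan2(144, 640), 0]) cube([26, 41, 656]);


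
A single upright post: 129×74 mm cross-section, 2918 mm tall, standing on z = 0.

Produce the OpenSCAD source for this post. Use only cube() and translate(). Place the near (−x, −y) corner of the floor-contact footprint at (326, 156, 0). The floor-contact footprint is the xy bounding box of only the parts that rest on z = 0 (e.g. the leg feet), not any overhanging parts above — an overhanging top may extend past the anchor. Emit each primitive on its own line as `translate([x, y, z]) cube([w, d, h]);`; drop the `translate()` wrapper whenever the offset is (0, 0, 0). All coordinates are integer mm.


translate([326, 156, 0]) cube([129, 74, 2918]);


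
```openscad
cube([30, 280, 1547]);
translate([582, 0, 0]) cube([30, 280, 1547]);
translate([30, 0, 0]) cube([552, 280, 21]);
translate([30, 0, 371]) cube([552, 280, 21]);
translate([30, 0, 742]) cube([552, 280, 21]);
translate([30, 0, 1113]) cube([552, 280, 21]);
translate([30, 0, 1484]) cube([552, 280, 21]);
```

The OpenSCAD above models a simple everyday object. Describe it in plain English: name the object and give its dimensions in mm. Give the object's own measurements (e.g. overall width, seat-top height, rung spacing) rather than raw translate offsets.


An open bookshelf. Two side panels, each 30 mm thick, 280 mm deep and 1547 mm tall, stand 612 mm apart (outside-to-outside). Between them sit 5 shelves, each 21 mm thick and 280 mm deep, spanning the full gap between the sides. The bottom shelf rests on the floor (its underside at z = 0) and the clear gap between one shelf's top and the next shelf's underside is 350 mm.


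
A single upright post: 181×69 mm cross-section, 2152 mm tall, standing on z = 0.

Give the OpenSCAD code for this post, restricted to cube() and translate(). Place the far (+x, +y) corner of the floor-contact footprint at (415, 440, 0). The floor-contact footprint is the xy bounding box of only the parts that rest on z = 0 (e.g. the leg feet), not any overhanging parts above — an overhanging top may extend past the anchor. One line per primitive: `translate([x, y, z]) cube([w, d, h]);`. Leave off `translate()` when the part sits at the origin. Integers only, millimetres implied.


translate([234, 371, 0]) cube([181, 69, 2152]);


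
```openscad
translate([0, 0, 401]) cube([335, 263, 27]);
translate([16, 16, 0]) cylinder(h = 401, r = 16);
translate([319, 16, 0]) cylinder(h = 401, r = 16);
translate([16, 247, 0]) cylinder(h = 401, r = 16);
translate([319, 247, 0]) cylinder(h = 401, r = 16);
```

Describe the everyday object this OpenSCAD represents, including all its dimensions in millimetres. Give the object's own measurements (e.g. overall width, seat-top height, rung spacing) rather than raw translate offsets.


A four-legged stool. The seat is a 335×263×27 mm slab whose top surface is at z = 428 mm; four round legs, each 32 mm in diameter, run from the floor (z = 0) to the underside of the seat, each leg's axis is inset half a diameter from the nearest pair of seat edges (so the leg's bounding box is flush with the corner).


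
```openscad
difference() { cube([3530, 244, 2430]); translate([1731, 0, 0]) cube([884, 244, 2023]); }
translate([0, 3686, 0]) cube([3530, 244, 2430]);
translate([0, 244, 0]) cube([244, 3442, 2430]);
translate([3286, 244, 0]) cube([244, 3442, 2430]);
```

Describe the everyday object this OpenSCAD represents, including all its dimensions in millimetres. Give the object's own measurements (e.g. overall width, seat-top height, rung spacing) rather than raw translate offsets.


A single room: four walls, each 2430 mm tall and 244 mm thick, enclosing an outside footprint 3530×3930 mm (x × y), no floor or roof. The front and back walls (−y and +y sides) run the full x-width; the side walls fit between their inner faces. A door opening 884 mm wide and 2023 mm tall is cut through the front wall from the floor up, its −x edge 1731 mm from the wall's −x end.


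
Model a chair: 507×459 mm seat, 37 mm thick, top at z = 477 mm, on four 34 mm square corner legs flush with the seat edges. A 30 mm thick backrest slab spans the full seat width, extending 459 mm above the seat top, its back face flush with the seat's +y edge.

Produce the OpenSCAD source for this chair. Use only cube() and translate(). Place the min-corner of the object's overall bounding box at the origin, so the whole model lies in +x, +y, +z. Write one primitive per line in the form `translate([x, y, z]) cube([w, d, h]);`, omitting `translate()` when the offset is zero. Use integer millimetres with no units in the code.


// leg_h = 477 - 37 = 440
translate([0, 0, 440]) cube([507, 459, 37]);
cube([34, 34, 440]);
translate([473, 0, 0]) cube([34, 34, 440]);
translate([0, 425, 0]) cube([34, 34, 440]);
translate([473, 425, 0]) cube([34, 34, 440]);
translate([0, 429, 477]) cube([507, 30, 459]);


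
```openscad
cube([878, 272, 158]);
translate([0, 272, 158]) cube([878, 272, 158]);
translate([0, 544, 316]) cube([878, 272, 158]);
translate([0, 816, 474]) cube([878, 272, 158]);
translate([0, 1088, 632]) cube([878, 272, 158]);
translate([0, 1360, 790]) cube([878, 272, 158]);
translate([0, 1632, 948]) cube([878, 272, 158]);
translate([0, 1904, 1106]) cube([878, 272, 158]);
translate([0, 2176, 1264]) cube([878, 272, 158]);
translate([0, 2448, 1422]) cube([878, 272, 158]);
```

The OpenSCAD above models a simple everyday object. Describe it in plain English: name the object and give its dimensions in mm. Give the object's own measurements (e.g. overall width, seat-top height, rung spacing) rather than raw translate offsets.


A straight staircase of 10 solid steps. Each step is 878 mm wide (x), 272 mm deep (y, the going) and 158 mm tall (the rise). The first step rests on the floor; each subsequent step sits one going further in +y and one rise higher in +z, directly behind and above the previous step with no overlap.


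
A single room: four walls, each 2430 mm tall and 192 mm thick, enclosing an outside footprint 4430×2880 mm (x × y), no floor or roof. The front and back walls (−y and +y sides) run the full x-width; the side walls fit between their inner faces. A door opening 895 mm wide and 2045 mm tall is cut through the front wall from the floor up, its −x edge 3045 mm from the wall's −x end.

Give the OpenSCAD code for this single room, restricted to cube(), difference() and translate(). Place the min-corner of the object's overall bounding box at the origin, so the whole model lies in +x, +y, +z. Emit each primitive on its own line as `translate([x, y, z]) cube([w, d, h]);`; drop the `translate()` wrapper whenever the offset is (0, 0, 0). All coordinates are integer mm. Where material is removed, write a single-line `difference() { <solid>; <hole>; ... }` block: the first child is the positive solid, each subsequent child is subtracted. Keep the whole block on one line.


difference() { cube([4430, 192, 2430]); translate([3045, 0, 0]) cube([895, 192, 2045]); }
translate([0, 2688, 0]) cube([4430, 192, 2430]);
translate([0, 192, 0]) cube([192, 2496, 2430]);
translate([4238, 192, 0]) cube([192, 2496, 2430]);


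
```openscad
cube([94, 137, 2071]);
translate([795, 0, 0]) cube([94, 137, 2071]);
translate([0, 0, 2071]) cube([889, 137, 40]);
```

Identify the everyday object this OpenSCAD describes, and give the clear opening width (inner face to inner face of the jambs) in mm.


A door frame. The clear opening width is 701 mm.

Two 2071 mm tall posts with a header on top — a door frame. The left jamb is 94 mm wide at x = 0; the right jamb starts at x = 795. The clear opening is 795 − 94 = 701 mm.


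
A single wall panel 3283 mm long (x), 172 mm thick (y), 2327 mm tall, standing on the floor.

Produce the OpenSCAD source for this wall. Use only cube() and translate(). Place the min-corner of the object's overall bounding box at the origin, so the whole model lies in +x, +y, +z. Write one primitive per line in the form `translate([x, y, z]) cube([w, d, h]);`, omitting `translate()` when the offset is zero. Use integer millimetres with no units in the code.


cube([3283, 172, 2327]);


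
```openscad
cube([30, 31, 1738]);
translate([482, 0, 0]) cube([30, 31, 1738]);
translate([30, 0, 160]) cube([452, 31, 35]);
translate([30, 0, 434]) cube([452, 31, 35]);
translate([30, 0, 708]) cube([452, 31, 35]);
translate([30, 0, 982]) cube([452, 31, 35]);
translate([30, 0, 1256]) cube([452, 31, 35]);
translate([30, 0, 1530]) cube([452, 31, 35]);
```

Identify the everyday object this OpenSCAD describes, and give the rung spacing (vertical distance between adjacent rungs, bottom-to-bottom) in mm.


A ladder. The rung spacing is 274 mm.

Two tall 30×31 posts with 6 short bars between them — a ladder. Adjacent rungs sit at z = 160 and z = 434, so the spacing is 434 − 160 = 274 mm.


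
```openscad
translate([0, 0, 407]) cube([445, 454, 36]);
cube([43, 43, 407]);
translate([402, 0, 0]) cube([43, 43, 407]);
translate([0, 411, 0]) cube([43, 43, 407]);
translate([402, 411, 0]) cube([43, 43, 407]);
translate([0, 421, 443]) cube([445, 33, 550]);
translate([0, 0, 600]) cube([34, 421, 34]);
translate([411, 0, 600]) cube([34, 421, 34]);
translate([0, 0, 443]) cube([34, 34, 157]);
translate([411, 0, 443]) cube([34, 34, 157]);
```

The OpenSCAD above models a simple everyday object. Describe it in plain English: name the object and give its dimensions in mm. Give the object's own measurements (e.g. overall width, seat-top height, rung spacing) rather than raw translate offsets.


A chair. The seat is a 445×454×36 mm slab with its top at z = 443 mm, on four 43×43 mm corner legs (flush with the seat edges, standing on z = 0). A flat backrest 33 mm thick, 550 mm tall, spans the full seat width and rises from the seat top along its +y edge, rear face flush with the rear of the seat. Two armrests of 34×34 mm section run along each side from the seat's front edge to the front of the backrest, top faces 191 mm above the seat top and outer faces flush with the seat's x-edges; a 34×34 mm post under the front of each armrest stands on the seat at the front corner.


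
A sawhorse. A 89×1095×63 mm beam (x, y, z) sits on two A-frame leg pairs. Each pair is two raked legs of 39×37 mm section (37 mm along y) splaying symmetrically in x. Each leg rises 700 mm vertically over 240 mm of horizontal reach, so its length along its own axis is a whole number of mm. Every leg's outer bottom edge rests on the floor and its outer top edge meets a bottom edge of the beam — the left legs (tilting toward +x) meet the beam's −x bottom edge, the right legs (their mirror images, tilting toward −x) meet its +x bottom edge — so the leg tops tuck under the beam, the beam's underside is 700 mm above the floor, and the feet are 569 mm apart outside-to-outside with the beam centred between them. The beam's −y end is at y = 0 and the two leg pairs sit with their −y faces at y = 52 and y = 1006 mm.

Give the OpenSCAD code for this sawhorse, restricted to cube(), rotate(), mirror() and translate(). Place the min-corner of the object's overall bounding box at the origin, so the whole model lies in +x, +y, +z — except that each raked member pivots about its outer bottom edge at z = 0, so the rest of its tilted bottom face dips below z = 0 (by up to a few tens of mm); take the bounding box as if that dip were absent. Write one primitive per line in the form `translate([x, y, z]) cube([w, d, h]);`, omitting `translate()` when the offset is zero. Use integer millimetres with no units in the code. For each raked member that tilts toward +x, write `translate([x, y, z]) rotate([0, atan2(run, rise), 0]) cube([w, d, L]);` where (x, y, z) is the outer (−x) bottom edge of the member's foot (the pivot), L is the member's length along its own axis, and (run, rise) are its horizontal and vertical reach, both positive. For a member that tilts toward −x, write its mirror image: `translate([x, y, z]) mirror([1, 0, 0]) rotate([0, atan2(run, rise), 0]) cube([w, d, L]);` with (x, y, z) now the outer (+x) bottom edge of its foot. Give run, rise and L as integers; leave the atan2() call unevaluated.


// leg length = √(240² + 700²) = 740
// right-leg outer foot x = 2·240 + 89 = 569
// beam min-corner = (240, 0, 700)
translate([240, 0, 700]) cube([89, 1095, 63]);
translate([0, 52, 0]) rotate([0, atan2(240, 700), 0]) cube([39, 37, 740]);
translate([569, 52, 0]) mirror([1, 0, 0]) rotate([0, atan2(240, 700), 0]) cube([39, 37, 740]);
translate([0, 1006, 0]) rotate([0, atan2(240, 700), 0]) cube([39, 37, 740]);
translate([569, 1006, 0]) mirror([1, 0, 0]) rotate([0, atan2(240, 700), 0]) cube([39, 37, 740]);


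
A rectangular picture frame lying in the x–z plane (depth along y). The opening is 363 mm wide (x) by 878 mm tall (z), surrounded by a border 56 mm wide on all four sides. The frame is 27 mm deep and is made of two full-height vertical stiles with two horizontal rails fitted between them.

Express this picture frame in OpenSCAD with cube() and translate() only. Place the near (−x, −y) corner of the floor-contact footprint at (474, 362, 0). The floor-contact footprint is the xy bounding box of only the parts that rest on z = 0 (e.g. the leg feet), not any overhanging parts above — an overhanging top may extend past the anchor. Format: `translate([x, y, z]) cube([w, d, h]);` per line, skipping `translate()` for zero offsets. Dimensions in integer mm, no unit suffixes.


translate([474, 362, 0]) cube([56, 27, 990]);
translate([893, 362, 0]) cube([56, 27, 990]);
translate([530, 362, 0]) cube([363, 27, 56]);
translate([530, 362, 934]) cube([363, 27, 56]);


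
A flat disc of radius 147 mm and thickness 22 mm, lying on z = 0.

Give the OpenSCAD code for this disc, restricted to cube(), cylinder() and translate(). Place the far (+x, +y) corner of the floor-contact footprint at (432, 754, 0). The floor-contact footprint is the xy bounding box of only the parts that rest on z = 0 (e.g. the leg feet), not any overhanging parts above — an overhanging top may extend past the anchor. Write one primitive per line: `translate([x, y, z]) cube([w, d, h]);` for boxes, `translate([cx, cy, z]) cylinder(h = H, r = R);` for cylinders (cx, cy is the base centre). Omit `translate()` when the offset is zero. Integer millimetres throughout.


translate([285, 607, 0]) cylinder(h = 22, r = 147);


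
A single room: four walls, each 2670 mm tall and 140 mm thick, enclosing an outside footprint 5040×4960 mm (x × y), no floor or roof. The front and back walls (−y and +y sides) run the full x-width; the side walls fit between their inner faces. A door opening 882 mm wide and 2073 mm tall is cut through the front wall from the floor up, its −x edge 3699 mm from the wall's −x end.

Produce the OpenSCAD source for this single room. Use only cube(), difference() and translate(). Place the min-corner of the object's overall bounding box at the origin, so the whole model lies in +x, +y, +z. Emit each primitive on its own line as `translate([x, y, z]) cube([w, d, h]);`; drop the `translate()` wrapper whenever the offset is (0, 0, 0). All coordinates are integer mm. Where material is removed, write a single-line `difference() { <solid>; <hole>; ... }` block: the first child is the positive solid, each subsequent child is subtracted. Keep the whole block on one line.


difference() { cube([5040, 140, 2670]); translate([3699, 0, 0]) cube([882, 140, 2073]); }
translate([0, 4820, 0]) cube([5040, 140, 2670]);
translate([0, 140, 0]) cube([140, 4680, 2670]);
translate([4900, 140, 0]) cube([140, 4680, 2670]);


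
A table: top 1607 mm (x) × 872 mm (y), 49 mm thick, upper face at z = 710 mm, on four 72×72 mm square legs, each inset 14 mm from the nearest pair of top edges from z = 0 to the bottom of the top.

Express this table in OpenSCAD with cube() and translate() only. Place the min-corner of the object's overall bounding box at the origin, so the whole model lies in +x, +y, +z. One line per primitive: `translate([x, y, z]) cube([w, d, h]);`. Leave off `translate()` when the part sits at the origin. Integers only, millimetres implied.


// leg_h = 710 - 49 = 661
translate([0, 0, 661]) cube([1607, 872, 49]);
translate([14, 14, 0]) cube([72, 72, 661]);
translate([1521, 14, 0]) cube([72, 72, 661]);
translate([14, 786, 0]) cube([72, 72, 661]);
translate([1521, 786, 0]) cube([72, 72, 661]);


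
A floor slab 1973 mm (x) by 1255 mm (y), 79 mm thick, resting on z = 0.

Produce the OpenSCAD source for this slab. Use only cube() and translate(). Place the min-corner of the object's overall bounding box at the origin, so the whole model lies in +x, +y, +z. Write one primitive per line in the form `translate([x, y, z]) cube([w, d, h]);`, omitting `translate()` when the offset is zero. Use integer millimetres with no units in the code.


cube([1973, 1255, 79]);


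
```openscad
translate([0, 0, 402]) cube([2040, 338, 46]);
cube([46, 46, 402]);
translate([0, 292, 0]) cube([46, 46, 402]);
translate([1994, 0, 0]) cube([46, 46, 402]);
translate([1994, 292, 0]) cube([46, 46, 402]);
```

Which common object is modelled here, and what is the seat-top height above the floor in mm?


A bench. The seat-top height is 448 mm.

A long slab on four corner posts — a bench. The slab sits at z = 402 with thickness 46, so the top is 402 + 46 = 448 mm.


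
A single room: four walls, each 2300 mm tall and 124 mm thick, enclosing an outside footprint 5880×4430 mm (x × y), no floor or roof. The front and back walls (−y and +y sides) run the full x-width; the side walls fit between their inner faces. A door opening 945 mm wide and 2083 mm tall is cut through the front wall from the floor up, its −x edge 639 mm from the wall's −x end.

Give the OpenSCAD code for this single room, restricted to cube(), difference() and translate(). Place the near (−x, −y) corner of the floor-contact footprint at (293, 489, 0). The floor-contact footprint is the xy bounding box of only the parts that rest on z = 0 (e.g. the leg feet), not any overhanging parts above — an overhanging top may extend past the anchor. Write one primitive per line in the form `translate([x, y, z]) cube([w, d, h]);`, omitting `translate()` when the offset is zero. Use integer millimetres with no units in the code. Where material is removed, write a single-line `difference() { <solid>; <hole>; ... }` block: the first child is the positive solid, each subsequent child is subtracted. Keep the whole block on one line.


difference() { translate([293, 489, 0]) cube([5880, 124, 2300]); translate([932, 489, 0]) cube([945, 124, 2083]); }
translate([293, 4795, 0]) cube([5880, 124, 2300]);
translate([293, 613, 0]) cube([124, 4182, 2300]);
translate([6049, 613, 0]) cube([124, 4182, 2300]);


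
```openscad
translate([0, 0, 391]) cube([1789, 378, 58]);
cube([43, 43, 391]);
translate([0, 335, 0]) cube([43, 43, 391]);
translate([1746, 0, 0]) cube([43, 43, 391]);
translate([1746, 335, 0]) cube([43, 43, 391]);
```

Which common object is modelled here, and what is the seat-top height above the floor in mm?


A bench. The seat-top height is 449 mm.

A long slab on four corner posts — a bench. The slab sits at z = 391 with thickness 58, so the top is 391 + 58 = 449 mm.


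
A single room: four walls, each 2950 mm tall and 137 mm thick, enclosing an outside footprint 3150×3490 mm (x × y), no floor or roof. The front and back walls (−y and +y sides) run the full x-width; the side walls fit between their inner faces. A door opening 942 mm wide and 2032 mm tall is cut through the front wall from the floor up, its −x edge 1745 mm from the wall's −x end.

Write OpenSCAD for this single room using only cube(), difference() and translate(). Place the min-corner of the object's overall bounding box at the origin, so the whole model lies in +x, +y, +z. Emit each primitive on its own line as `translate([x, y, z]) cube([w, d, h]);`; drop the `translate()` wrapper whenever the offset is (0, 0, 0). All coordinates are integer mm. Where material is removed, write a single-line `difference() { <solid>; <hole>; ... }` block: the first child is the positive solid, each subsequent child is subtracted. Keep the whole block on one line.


difference() { cube([3150, 137, 2950]); translate([1745, 0, 0]) cube([942, 137, 2032]); }
translate([0, 3353, 0]) cube([3150, 137, 2950]);
translate([0, 137, 0]) cube([137, 3216, 2950]);
translate([3013, 137, 0]) cube([137, 3216, 2950]);


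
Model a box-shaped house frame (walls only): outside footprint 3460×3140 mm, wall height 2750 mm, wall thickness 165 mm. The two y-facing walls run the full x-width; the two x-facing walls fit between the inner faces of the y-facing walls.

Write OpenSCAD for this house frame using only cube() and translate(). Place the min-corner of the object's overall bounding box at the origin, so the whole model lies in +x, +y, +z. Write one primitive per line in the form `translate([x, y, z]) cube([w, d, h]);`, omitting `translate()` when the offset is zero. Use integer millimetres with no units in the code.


cube([3460, 165, 2750]);
translate([0, 2975, 0]) cube([3460, 165, 2750]);
translate([0, 165, 0]) cube([165, 2810, 2750]);
translate([3295, 165, 0]) cube([165, 2810, 2750]);


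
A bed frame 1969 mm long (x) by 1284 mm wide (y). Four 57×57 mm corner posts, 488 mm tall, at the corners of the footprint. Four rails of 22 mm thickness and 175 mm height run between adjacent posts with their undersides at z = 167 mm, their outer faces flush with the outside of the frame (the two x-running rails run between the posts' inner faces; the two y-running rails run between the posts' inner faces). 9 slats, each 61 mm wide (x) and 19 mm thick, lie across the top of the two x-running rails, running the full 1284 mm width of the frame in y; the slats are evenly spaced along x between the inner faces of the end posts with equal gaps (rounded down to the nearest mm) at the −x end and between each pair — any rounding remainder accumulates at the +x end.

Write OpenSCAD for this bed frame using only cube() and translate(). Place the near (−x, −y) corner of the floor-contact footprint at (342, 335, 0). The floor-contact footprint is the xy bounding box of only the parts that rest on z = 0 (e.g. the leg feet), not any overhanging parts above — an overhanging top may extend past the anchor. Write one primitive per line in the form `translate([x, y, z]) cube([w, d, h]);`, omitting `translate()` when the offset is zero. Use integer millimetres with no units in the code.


translate([342, 335, 0]) cube([57, 57, 488]);
translate([342, 1562, 0]) cube([57, 57, 488]);
translate([2254, 335, 0]) cube([57, 57, 488]);
translate([2254, 1562, 0]) cube([57, 57, 488]);
translate([399, 335, 167]) cube([1855, 22, 175]);
translate([399, 1597, 167]) cube([1855, 22, 175]);
translate([342, 392, 167]) cube([22, 1170, 175]);
translate([2289, 392, 167]) cube([22, 1170, 175]);
translate([529, 335, 342]) cube([61, 1284, 19]);
translate([720, 335, 342]) cube([61, 1284, 19]);
translate([911, 335, 342]) cube([61, 1284, 19]);
translate([1102, 335, 342]) cube([61, 1284, 19]);
translate([1293, 335, 342]) cube([61, 1284, 19]);
translate([1484, 335, 342]) cube([61, 1284, 19]);
translate([1675, 335, 342]) cube([61, 1284, 19]);
translate([1866, 335, 342]) cube([61, 1284, 19]);
translate([2057, 335, 342]) cube([61, 1284, 19]);


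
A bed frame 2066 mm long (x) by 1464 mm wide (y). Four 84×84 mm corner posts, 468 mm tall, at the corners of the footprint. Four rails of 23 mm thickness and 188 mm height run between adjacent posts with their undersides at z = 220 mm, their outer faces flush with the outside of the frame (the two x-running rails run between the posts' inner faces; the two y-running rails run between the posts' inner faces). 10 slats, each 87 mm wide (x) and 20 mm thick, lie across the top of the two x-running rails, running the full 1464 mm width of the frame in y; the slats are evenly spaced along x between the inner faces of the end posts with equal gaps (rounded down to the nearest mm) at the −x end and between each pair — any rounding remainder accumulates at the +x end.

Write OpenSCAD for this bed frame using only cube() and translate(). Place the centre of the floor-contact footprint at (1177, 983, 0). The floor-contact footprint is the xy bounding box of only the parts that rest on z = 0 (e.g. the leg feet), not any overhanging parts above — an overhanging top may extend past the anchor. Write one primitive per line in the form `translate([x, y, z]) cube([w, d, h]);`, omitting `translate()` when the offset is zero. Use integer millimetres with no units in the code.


// slat z = rail_z + rail_h = 220 + 188 = 408
// slat gap = ⌊(1898 − 10·87) / 11⌋ = 93
translate([144, 251, 0]) cube([84, 84, 468]);
translate([144, 1631, 0]) cube([84, 84, 468]);
translate([2126, 251, 0]) cube([84, 84, 468]);
translate([2126, 1631, 0]) cube([84, 84, 468]);
translate([228, 251, 220]) cube([1898, 23, 188]);
translate([228, 1692, 220]) cube([1898, 23, 188]);
translate([144, 335, 220]) cube([23, 1296, 188]);
translate([2187, 335, 220]) cube([23, 1296, 188]);
translate([321, 251, 408]) cube([87, 1464, 20]);
translate([501, 251, 408]) cube([87, 1464, 20]);
translate([681, 251, 408]) cube([87, 1464, 20]);
translate([861, 251, 408]) cube([87, 1464, 20]);
translate([1041, 251, 408]) cube([87, 1464, 20]);
translate([1221, 251, 408]) cube([87, 1464, 20]);
translate([1401, 251, 408]) cube([87, 1464, 20]);
translate([1581, 251, 408]) cube([87, 1464, 20]);
translate([1761, 251, 408]) cube([87, 1464, 20]);
translate([1941, 251, 408]) cube([87, 1464, 20]);


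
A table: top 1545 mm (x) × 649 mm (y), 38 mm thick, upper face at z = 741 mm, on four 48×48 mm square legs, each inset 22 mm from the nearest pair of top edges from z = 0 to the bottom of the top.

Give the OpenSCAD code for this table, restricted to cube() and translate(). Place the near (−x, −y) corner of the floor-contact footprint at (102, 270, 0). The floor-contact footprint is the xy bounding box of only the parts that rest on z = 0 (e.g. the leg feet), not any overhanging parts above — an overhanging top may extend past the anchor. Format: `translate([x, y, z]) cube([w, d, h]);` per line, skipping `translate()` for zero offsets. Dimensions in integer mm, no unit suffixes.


translate([80, 248, 703]) cube([1545, 649, 38]);
translate([102, 270, 0]) cube([48, 48, 703]);
translate([1555, 270, 0]) cube([48, 48, 703]);
translate([102, 827, 0]) cube([48, 48, 703]);
translate([1555, 827, 0]) cube([48, 48, 703]);


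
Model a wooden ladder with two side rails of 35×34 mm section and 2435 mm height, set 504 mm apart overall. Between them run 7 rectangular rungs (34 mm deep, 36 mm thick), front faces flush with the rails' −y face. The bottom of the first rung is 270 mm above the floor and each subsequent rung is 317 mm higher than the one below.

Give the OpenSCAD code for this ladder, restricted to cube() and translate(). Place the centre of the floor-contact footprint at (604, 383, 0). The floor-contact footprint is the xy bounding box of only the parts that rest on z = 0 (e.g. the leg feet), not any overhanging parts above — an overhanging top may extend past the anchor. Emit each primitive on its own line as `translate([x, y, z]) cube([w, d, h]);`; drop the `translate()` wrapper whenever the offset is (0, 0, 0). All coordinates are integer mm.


translate([352, 366, 0]) cube([35, 34, 2435]);
translate([821, 366, 0]) cube([35, 34, 2435]);
translate([387, 366, 270]) cube([434, 34, 36]);
translate([387, 366, 587]) cube([434, 34, 36]);
translate([387, 366, 904]) cube([434, 34, 36]);
translate([387, 366, 1221]) cube([434, 34, 36]);
translate([387, 366, 1538]) cube([434, 34, 36]);
translate([387, 366, 1855]) cube([434, 34, 36]);
translate([387, 366, 2172]) cube([434, 34, 36]);


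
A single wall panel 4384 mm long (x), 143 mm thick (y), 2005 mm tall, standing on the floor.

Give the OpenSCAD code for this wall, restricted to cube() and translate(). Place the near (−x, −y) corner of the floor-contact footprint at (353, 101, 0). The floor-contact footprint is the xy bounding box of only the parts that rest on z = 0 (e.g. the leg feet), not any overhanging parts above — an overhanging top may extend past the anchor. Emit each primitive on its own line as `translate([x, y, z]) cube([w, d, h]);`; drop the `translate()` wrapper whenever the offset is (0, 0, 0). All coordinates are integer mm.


translate([353, 101, 0]) cube([4384, 143, 2005]);


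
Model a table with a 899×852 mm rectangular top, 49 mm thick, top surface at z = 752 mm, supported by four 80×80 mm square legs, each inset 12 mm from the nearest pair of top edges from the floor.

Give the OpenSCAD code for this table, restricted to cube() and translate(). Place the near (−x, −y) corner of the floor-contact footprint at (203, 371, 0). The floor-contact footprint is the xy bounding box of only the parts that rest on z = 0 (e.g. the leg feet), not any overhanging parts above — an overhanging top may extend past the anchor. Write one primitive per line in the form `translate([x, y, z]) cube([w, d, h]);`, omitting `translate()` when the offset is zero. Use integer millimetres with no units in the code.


translate([191, 359, 703]) cube([899, 852, 49]);
translate([203, 371, 0]) cube([80, 80, 703]);
translate([998, 371, 0]) cube([80, 80, 703]);
translate([203, 1119, 0]) cube([80, 80, 703]);
translate([998, 1119, 0]) cube([80, 80, 703]);


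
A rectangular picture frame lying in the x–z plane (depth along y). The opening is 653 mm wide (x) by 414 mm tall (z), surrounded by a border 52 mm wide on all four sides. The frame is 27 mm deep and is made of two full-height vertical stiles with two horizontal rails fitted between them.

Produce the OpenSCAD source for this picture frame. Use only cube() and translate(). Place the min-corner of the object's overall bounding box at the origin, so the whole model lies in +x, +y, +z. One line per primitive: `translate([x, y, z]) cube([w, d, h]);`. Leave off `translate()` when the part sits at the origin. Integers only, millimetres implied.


cube([52, 27, 518]);
translate([705, 0, 0]) cube([52, 27, 518]);
translate([52, 0, 0]) cube([653, 27, 52]);
translate([52, 0, 466]) cube([653, 27, 52]);


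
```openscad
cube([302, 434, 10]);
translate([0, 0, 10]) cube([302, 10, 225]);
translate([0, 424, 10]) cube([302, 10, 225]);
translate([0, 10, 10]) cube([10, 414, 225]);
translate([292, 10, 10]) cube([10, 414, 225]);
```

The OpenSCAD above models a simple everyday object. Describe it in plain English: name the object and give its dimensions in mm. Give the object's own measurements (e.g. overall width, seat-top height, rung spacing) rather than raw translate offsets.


An open-topped rectangular box: outside dimensions 302×434×235 mm, with a uniform wall and base thickness of 10 mm. The base is a full 302×434 slab on the floor; four walls sit on top of the base. The front and back walls (the −y and +y sides) span the full width; the two side walls fit between them.


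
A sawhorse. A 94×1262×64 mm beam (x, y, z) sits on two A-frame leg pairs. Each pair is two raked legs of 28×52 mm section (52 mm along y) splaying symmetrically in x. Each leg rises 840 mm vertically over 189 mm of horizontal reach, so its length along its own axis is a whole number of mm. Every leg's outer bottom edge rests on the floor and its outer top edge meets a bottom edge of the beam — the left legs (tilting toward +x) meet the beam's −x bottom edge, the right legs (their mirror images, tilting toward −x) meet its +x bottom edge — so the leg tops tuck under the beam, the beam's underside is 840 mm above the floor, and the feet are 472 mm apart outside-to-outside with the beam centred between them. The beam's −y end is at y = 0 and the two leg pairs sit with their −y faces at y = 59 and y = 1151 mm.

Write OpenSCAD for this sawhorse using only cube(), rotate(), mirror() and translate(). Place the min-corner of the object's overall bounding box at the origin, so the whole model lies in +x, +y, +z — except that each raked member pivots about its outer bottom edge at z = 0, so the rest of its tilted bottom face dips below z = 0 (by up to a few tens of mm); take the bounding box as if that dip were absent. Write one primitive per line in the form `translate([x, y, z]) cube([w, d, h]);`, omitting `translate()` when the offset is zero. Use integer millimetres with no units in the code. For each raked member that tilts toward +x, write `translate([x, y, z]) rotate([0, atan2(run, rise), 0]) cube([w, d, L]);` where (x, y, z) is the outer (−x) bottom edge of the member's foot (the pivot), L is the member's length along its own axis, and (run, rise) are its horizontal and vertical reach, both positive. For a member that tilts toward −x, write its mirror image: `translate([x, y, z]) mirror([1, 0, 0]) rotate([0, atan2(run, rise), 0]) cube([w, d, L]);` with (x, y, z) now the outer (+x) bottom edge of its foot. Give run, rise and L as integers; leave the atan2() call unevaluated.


translate([189, 0, 840]) cube([94, 1262, 64]);
translate([0, 59, 0]) rotate([0, atan2(189, 840), 0]) cube([28, 52, 861]);
translate([472, 59, 0]) mirror([1, 0, 0]) rotate([0, atan2(189, 840), 0]) cube([28, 52, 861]);
translate([0, 1151, 0]) rotate([0, atan2(189, 840), 0]) cube([28, 52, 861]);
translate([472, 1151, 0]) mirror([1, 0, 0]) rotate([0, atan2(189, 840), 0]) cube([28, 52, 861]);


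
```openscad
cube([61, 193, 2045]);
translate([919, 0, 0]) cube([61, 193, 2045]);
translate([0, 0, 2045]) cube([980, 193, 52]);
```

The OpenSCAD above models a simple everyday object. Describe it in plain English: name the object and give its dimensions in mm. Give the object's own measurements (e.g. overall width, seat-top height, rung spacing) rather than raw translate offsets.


A door frame. The clear opening is 858 mm wide and 2045 mm high. Two 61 mm wide jambs, 193 mm deep, stand either side of the opening from the floor to the top of the opening. A 52 mm thick head sits across the top of both jambs, spanning the full outside width of the frame.


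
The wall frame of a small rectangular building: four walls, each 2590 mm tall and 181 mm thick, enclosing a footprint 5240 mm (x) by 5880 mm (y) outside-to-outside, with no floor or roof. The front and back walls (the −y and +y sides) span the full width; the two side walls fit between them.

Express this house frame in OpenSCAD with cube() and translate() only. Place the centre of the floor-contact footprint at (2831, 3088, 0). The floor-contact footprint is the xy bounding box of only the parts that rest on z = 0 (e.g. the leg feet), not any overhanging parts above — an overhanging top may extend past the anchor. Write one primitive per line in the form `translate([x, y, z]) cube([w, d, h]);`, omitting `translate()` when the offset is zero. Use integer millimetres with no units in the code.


translate([211, 148, 0]) cube([5240, 181, 2590]);
translate([211, 5847, 0]) cube([5240, 181, 2590]);
translate([211, 329, 0]) cube([181, 5518, 2590]);
translate([5270, 329, 0]) cube([181, 5518, 2590]);


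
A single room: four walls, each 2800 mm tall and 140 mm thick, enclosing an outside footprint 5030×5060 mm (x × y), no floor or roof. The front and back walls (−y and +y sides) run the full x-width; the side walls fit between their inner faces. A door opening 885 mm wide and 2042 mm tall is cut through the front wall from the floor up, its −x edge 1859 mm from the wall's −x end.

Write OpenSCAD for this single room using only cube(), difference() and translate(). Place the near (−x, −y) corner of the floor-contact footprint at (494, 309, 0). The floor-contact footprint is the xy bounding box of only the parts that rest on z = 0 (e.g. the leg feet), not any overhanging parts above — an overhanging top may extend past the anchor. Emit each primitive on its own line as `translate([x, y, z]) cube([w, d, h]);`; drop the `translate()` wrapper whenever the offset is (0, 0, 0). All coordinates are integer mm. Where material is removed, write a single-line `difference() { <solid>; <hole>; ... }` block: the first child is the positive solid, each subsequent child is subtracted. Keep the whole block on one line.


difference() { translate([494, 309, 0]) cube([5030, 140, 2800]); translate([2353, 309, 0]) cube([885, 140, 2042]); }
translate([494, 5229, 0]) cube([5030, 140, 2800]);
translate([494, 449, 0]) cube([140, 4780, 2800]);
translate([5384, 449, 0]) cube([140, 4780, 2800]);
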